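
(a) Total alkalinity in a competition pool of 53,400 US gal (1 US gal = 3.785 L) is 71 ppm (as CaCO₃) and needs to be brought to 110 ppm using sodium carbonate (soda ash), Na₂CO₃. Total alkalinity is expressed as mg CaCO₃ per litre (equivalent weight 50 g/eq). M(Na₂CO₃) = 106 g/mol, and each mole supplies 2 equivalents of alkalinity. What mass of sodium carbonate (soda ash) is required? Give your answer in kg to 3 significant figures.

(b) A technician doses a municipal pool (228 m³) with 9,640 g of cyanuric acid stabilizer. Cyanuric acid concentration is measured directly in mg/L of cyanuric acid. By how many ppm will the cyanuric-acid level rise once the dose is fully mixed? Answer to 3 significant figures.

(a) 8.36 kg; (b) 42.3 ppm

(a) Volume: 53,400 US gal × 3.785 L/gal = 202,119 L.
(a) Alkalinity to add: (110 − 71) = 39 mg/L as CaCO₃ × 202,119 L = 7883 g as CaCO₃.
(a) Equivalents: 7883 g ÷ 50 g/eq = 157.7 eq.
(a) Each mole of Na₂CO₃ supplies 2 eq, so 157.7 / 2 = 78.83 mol.
(a) Mass: 78.83 mol × 106 g/mol = 8356 g.

(b) Volume: 228 m³ = 228,000 L.
(b) Rise: 9,640 g / 228,000 L × 1000 = 42.28 mg/L.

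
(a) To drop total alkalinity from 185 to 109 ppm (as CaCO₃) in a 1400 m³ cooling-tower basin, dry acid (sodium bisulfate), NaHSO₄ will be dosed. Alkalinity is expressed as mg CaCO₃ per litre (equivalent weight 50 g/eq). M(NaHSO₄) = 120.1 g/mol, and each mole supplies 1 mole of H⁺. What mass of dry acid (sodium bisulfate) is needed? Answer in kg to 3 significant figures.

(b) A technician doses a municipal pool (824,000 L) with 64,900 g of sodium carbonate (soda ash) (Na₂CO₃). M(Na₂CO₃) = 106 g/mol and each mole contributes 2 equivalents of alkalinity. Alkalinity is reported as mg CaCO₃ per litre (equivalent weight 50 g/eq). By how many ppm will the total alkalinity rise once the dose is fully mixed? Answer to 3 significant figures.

(a) Volume: 1400 m³ = 1,400,000 L.
(a) Alkalinity to neutralize: (185 − 109) = 76 mg/L as CaCO₃ × 1,400,000 L = 106,400 g as CaCO₃.
(a) Equivalents of H⁺ required: 106,400 ÷ 50 g/eq = 2128 eq = 2128 mol NaHSO₄.
(a) Mass of NaHSO₄: 2128 × 120.1 = 255,600 g.

(b) Moles of Na₂CO₃: 64,900 g ÷ 106 g/mol = 612.3 mol → 1225 eq of alkalinity.
(b) As CaCO₃: 1225 eq × 50 g/eq = 61,230 g.
(b) Rise: 61,230 g / 824,000 L × 1000 = 74.3 mg/L.

(a) 256 kg; (b) 74.3 ppm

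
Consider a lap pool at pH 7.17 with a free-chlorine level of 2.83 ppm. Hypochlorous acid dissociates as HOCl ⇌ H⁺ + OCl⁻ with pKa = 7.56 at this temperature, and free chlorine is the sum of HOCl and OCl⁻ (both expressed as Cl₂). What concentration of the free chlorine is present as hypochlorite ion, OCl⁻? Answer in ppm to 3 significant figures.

0.819 ppm

[OCl⁻]/[HOCl] = 10^(pH − pKa) = 10^(7.17 − 7.56) = 10^-0.39 = 0.4074.
Fraction as HOCl = 1 / (1 + 0.4074) = 0.7105.
OCl⁻ = (1 − 0.7105) × 2.83 ppm = 0.8192 ppm.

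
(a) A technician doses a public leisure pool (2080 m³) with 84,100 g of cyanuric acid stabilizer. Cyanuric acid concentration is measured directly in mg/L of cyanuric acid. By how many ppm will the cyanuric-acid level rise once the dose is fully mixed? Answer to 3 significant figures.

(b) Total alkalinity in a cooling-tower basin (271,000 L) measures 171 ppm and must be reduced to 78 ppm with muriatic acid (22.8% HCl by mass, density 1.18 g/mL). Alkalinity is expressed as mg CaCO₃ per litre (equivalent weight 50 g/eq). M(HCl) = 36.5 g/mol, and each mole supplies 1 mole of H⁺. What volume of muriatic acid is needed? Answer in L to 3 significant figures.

(a) 40.4 ppm; (b) 68.4 L

(a) Volume: 2080 m³ = 2,080,000 L.
(a) Rise: 84,100 g / 2,080,000 L × 1000 = 40.43 mg/L.

(b) Alkalinity to neutralize: (171 − 78) = 93 mg/L as CaCO₃ × 271,000 L = 25,200 g as CaCO₃.
(b) Equivalents of H⁺ required: 25,200 ÷ 50 g/eq = 504.1 eq = 504.1 mol HCl.
(b) Mass of HCl: 504.1 × 36.5 = 18,400 g.
(b) Mass of 22.8% solution: 18,400 / 0.228 = 80,690 g.
(b) Volume: 80,690 g ÷ 1.18 g/mL = 68,380 mL.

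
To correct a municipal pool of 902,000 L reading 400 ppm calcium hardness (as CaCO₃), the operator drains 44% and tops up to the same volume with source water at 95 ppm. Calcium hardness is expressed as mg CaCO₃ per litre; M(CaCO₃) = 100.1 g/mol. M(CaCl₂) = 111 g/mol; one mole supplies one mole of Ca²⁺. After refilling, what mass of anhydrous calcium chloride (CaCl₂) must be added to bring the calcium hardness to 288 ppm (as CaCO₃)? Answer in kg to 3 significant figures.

After draining 44% and refilling: 400 × 0.56 + 95 × 0.44 = 265.8 ppm.
Deficit to target: 288 − 265.8 = 22.2 mg/L.
As CaCO₃: 22.2 mg/L × 902,000 L = 20,020 g; ÷ 100.1 = 200 mol Ca²⁺.
Mass: 200 × 111 = 22,200 g.

22.2 kg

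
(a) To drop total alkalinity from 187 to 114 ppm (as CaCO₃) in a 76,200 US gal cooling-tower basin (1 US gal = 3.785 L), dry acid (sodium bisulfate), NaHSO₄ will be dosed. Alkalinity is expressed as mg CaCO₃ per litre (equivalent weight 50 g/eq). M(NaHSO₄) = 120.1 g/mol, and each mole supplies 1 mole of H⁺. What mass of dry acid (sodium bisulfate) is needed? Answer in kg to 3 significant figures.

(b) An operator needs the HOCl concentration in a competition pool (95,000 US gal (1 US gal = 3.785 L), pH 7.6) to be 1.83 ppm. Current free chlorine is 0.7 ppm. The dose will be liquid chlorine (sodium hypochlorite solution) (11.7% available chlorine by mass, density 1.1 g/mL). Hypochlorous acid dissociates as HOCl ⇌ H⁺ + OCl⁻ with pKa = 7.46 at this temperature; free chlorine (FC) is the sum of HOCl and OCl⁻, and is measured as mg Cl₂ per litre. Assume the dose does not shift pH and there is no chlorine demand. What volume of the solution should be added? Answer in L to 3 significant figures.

(a) Volume: 76,200 US gal × 3.785 L/gal = 288,417 L.
(a) Alkalinity to neutralize: (187 − 114) = 73 mg/L as CaCO₃ × 288,417 L = 21,050 g as CaCO₃.
(a) Equivalents of H⁺ required: 21,050 ÷ 50 g/eq = 421.1 eq = 421.1 mol NaHSO₄.
(a) Mass of NaHSO₄: 421.1 × 120.1 = 50,570 g.

(b) Volume: 95,000 US gal × 3.785 L/gal = 359,575 L.
(b) [OCl⁻]/[HOCl] = 10^(pH − pKa) = 10^(7.6 − 7.46) = 1.38; fraction as HOCl = 1/(1 + 1.38) = 0.4201.
(b) Free chlorine required for 1.83 ppm HOCl: 1.83 / 0.4201 = 4.356 ppm.
(b) FC to add: 4.356 − 0.7 = 3.656 mg/L as Cl₂.
(b) Cl₂ equivalent: 3.656 mg/L × 359,575 L = 1315 g.
(b) Product at 11.7% available Cl: 1315 / 0.117 = 11,240 g.
(b) Volume: 11,240 g ÷ 1.1 g/mL = 10,210 mL.

(a) 50.6 kg; (b) 10.2 L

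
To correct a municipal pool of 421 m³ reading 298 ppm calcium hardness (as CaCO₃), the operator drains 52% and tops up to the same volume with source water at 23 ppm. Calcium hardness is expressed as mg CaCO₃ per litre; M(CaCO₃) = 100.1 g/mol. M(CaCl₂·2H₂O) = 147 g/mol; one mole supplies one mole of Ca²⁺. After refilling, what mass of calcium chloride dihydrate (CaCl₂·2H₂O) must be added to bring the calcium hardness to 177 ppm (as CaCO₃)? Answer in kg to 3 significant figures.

Volume: 421 m³ = 421,000 L.
After draining 52% and refilling: 298 × 0.48 + 23 × 0.52 = 155 ppm.
Deficit to target: 177 − 155 = 22 mg/L.
As CaCO₃: 22 mg/L × 421,000 L = 9262 g; ÷ 100.1 = 92.53 mol Ca²⁺.
Mass: 92.53 × 147 = 13,600 g.

13.6 kg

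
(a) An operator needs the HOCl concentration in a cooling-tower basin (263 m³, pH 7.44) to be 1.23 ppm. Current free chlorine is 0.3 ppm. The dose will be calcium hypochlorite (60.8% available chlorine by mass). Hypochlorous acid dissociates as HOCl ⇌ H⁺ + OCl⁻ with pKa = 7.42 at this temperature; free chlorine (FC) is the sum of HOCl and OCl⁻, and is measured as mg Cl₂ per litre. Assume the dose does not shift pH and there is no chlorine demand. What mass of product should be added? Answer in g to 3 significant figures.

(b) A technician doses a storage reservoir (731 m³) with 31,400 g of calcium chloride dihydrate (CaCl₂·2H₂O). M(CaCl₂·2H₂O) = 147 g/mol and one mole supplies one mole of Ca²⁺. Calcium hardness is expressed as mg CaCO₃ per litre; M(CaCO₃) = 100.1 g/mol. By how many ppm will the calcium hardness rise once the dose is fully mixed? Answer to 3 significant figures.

(a) 959 g; (b) 29.3 ppm

(a) Volume: 263 m³ = 263,000 L.
(a) [OCl⁻]/[HOCl] = 10^(pH − pKa) = 10^(7.44 − 7.42) = 1.047; fraction as HOCl = 1/(1 + 1.047) = 0.4885.
(a) Free chlorine required for 1.23 ppm HOCl: 1.23 / 0.4885 = 2.518 ppm.
(a) FC to add: 2.518 − 0.3 = 2.218 mg/L as Cl₂.
(a) Cl₂ equivalent: 2.218 mg/L × 263,000 L = 583.3 g.
(a) Product at 60.8% available Cl: 583.3 / 0.608 = 959.4 g.

(b) Volume: 731 m³ = 731,000 L.
(b) Moles of Ca²⁺: 31,400 g ÷ 147 g/mol = 213.6 mol.
(b) As CaCO₃: 213.6 mol × 100.1 g/mol = 21,380 g.
(b) Rise: 21,380 g / 731,000 L × 1000 = 29.25 mg/L.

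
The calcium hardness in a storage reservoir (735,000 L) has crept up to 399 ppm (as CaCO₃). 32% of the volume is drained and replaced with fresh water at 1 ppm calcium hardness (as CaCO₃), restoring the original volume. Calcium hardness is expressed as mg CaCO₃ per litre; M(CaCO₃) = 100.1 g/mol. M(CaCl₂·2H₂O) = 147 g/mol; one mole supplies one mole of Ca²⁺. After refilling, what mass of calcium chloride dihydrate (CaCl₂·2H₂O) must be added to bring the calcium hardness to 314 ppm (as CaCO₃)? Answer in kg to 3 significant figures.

45.7 kg

After draining 32% and refilling: 399 × 0.68 + 1 × 0.32 = 271.64 ppm.
Deficit to target: 314 − 271.64 = 42.36 mg/L.
As CaCO₃: 42.36 mg/L × 735,000 L = 31,130 g; ÷ 100.1 = 311 mol Ca²⁺.
Mass: 311 × 147 = 45,720 g.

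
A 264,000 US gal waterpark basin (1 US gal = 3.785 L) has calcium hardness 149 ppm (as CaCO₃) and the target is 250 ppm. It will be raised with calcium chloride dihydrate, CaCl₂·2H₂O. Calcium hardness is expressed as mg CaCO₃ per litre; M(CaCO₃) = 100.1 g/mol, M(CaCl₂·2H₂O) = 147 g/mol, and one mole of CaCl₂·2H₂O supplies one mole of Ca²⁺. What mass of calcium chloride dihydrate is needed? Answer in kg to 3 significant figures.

148 kg

Volume: 264,000 US gal × 3.785 L/gal = 999,240 L.
Hardness to add: (250 − 149) = 101 mg/L as CaCO₃ × 999,240 L = 100,900 g as CaCO₃.
Moles of Ca²⁺ (1 mol Ca²⁺ ≡ 1 mol CaCO₃): 100,900 / 100.1 g/mol = 1008 mol.
Mass of CaCl₂·2H₂O: 1008 × 147 = 148,200 g.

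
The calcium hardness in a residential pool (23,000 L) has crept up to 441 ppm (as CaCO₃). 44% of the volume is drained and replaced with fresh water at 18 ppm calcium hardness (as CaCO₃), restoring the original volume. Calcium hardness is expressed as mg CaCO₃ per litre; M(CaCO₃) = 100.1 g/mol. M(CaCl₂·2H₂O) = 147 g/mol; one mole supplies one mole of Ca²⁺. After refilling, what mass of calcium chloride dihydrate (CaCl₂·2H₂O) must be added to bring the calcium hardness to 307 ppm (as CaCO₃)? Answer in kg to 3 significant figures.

1.76 kg

After draining 44% and refilling: 441 × 0.56 + 18 × 0.44 = 254.88 ppm.
Deficit to target: 307 − 254.88 = 52.12 mg/L.
As CaCO₃: 52.12 mg/L × 23,000 L = 1199 g; ÷ 100.1 = 11.98 mol Ca²⁺.
Mass: 11.98 × 147 = 1760 g.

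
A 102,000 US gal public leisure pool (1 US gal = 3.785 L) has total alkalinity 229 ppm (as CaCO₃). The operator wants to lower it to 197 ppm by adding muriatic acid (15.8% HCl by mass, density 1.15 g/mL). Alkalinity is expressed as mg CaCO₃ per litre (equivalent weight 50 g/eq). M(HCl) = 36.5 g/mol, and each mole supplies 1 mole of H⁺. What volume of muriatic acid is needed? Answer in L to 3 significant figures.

49.6 L

Volume: 102,000 US gal × 3.785 L/gal = 386,070 L.
Alkalinity to neutralize: (229 − 197) = 32 mg/L as CaCO₃ × 386,070 L = 12,350 g as CaCO₃.
Equivalents of H⁺ required: 12,350 ÷ 50 g/eq = 247.1 eq = 247.1 mol HCl.
Mass of HCl: 247.1 × 36.5 = 9019 g.
Mass of 15.8% solution: 9019 / 0.158 = 57,080 g.
Volume: 57,080 g ÷ 1.15 g/mL = 49,630 mL.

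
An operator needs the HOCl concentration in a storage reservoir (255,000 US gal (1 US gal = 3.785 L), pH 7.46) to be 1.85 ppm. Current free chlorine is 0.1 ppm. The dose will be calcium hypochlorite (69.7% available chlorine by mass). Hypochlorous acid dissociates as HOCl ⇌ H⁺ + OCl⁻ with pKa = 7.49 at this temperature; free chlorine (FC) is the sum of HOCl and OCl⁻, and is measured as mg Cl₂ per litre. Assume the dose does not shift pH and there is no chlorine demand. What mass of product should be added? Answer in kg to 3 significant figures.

4.81 kg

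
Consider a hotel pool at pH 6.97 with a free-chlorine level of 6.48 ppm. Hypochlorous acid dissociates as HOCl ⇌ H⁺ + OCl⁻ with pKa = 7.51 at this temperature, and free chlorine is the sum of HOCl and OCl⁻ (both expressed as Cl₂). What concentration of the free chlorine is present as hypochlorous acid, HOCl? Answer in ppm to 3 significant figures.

5.03 ppm

[OCl⁻]/[HOCl] = 10^(pH − pKa) = 10^(6.97 − 7.51) = 10^-0.54 = 0.2884.
Fraction as HOCl = 1 / (1 + 0.2884) = 0.7762.
HOCl = 0.7762 × 6.48 ppm = 5.029 ppm.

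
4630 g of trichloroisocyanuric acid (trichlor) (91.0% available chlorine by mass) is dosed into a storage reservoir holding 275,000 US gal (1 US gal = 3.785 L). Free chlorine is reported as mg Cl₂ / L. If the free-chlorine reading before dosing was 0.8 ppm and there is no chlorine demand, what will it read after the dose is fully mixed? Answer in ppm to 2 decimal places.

4.85 ppm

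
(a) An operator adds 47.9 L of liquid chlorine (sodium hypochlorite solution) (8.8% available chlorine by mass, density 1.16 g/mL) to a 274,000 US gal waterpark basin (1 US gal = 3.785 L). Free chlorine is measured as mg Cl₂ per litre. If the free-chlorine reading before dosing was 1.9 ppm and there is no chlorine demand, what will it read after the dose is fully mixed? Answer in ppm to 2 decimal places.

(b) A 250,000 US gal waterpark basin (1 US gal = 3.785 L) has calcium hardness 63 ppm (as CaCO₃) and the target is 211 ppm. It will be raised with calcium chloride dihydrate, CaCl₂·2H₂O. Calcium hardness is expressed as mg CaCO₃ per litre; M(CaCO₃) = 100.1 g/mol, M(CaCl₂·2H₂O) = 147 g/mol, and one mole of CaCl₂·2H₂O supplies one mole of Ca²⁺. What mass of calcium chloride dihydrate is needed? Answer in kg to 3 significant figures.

(a) 6.61 ppm; (b) 206 kg

(a) Volume: 274,000 US gal × 3.785 L/gal = 1,037,090 L.
(a) Mass of solution: 47.9 L × 1000 mL/L × 1.16 g/mL = 55,560 g.
(a) Available chlorine delivered: 55,560 g × 0.088 = 4890 g as Cl₂.
(a) Concentration rise: 4890 g / 1,037,090 L = 4.715 mg/L = 4.71 ppm.
(a) Final FC: 1.9 + 4.71 = 6.61 ppm.

(b) Volume: 250,000 US gal × 3.785 L/gal = 946,250 L.
(b) Hardness to add: (211 − 63) = 148 mg/L as CaCO₃ × 946,250 L = 140,000 g as CaCO₃.
(b) Moles of Ca²⁺ (1 mol Ca²⁺ ≡ 1 mol CaCO₃): 140,000 / 100.1 g/mol = 1399 mol.
(b) Mass of CaCl₂·2H₂O: 1399 × 147 = 205,700 g.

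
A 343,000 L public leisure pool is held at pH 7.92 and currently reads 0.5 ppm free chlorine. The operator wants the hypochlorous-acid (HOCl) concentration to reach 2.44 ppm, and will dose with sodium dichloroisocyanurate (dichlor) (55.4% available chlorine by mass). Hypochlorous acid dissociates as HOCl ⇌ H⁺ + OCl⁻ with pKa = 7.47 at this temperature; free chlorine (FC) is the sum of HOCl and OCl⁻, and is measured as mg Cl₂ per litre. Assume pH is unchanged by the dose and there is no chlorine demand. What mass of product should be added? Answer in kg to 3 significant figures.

5.46 kg

[OCl⁻]/[HOCl] = 10^(pH − pKa) = 10^(7.92 − 7.47) = 2.818; fraction as HOCl = 1/(1 + 2.818) = 0.2619.
Free chlorine required for 2.44 ppm HOCl: 2.44 / 0.2619 = 9.317 ppm.
FC to add: 9.317 − 0.5 = 8.817 mg/L as Cl₂.
Cl₂ equivalent: 8.817 mg/L × 343,000 L = 3024 g.
Product at 55.4% available Cl: 3024 / 0.554 = 5459 g.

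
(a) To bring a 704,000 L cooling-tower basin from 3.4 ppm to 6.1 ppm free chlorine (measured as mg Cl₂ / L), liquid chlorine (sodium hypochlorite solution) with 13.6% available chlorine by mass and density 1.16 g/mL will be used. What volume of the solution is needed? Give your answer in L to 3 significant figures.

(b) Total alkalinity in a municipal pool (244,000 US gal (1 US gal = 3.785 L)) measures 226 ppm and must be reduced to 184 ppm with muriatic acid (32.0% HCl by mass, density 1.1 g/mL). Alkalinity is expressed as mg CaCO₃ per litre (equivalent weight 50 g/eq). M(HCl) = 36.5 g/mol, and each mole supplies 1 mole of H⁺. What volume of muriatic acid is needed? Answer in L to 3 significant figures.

(a) Chlorine deficit: 6.1 − 3.4 = 2.7 ppm = 2.7 mg/L as Cl₂.
(a) Cl₂ equivalent needed: 2.7 mg/L × 704,000 L = 1,901,000 mg = 1901 g.
(a) Product at 13.6% available chlorine: 1901 / 0.136 = 13,980 g.
(a) Volume at density 1.16 g/mL: 13,980 g ÷ 1.16 g/mL = 12,050 mL.

(b) Volume: 244,000 US gal × 3.785 L/gal = 923,540 L.
(b) Alkalinity to neutralize: (226 − 184) = 42 mg/L as CaCO₃ × 923,540 L = 38,790 g as CaCO₃.
(b) Equivalents of H⁺ required: 38,790 ÷ 50 g/eq = 775.8 eq = 775.8 mol HCl.
(b) Mass of HCl: 775.8 × 36.5 = 28,320 g.
(b) Mass of 32.0% solution: 28,320 / 0.32 = 88,490 g.
(b) Volume: 88,490 g ÷ 1.1 g/mL = 80,440 mL.

(a) 12.0 L; (b) 80.4 L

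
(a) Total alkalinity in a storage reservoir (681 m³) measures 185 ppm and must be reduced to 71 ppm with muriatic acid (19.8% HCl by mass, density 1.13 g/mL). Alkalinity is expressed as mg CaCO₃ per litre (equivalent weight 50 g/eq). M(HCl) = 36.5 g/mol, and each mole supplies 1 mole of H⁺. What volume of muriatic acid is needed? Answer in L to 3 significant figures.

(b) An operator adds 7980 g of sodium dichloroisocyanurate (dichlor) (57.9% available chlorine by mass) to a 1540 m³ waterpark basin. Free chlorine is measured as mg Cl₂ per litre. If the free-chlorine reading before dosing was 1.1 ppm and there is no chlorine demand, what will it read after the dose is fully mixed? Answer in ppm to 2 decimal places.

(a) Volume: 681 m³ = 681,000 L.
(a) Alkalinity to neutralize: (185 − 71) = 114 mg/L as CaCO₃ × 681,000 L = 77,630 g as CaCO₃.
(a) Equivalents of H⁺ required: 77,630 ÷ 50 g/eq = 1553 eq = 1553 mol HCl.
(a) Mass of HCl: 1553 × 36.5 = 56,670 g.
(a) Mass of 19.8% solution: 56,670 / 0.198 = 286,200 g.
(a) Volume: 286,200 g ÷ 1.13 g/mL = 253,300 mL.

(b) Volume: 1540 m³ = 1,540,000 L.
(b) Available chlorine delivered: 7980 g × 0.579 = 4620 g as Cl₂.
(b) Concentration rise: 4620 g / 1,540,000 L = 3 mg/L = 3.00 ppm.
(b) Final FC: 1.1 + 3.00 = 4.10 ppm.

(a) 253 L; (b) 4.10 ppm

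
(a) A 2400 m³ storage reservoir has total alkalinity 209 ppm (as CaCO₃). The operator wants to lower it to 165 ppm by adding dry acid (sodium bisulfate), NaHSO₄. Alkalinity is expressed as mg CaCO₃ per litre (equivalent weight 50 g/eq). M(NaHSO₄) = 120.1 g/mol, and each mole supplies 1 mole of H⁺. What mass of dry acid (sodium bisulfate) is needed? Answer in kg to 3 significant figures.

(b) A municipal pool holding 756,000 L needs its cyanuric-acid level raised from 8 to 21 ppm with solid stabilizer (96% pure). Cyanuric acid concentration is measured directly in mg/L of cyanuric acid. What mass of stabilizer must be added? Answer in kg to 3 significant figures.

(a) 254 kg; (b) 10.2 kg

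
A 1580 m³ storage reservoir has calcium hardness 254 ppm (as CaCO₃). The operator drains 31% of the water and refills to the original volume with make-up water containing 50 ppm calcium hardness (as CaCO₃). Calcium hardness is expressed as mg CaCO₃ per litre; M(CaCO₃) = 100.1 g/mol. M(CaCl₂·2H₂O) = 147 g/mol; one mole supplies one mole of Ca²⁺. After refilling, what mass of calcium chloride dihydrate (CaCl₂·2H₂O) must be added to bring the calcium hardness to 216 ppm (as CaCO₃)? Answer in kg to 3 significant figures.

58.6 kg

Volume: 1580 m³ = 1,580,000 L.
After draining 31% and refilling: 254 × 0.69 + 50 × 0.31 = 190.76 ppm.
Deficit to target: 216 − 190.76 = 25.24 mg/L.
As CaCO₃: 25.24 mg/L × 1,580,000 L = 39,880 g; ÷ 100.1 = 398.4 mol Ca²⁺.
Mass: 398.4 × 147 = 58,560 g.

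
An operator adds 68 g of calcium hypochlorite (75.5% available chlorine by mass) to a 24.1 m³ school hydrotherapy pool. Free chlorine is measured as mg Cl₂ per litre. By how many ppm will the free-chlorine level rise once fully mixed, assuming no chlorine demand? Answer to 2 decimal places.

Volume: 24.1 m³ = 24,100 L.
Available chlorine delivered: 68 g × 0.755 = 51.34 g as Cl₂.
Concentration rise: 51.34 g / 24,100 L = 2.13 mg/L = 2.13 ppm.

2.13 ppm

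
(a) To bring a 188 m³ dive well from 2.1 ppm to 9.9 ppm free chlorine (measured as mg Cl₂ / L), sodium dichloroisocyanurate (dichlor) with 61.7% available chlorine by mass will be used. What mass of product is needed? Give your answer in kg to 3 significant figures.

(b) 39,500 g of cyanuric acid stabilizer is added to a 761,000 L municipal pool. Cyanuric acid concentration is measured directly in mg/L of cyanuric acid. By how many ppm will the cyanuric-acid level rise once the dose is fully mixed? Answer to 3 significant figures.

(a) Volume: 188 m³ = 188,000 L.
(a) Chlorine deficit: 9.9 − 2.1 = 7.8 ppm = 7.8 mg/L as Cl₂.
(a) Cl₂ equivalent needed: 7.8 mg/L × 188,000 L = 1,466,000 mg = 1466 g.
(a) Product at 61.7% available chlorine: 1466 / 0.617 = 2377 g.

(b) Rise: 39,500 g / 761,000 L × 1000 = 51.91 mg/L.

(a) 2.38 kg; (b) 51.9 ppm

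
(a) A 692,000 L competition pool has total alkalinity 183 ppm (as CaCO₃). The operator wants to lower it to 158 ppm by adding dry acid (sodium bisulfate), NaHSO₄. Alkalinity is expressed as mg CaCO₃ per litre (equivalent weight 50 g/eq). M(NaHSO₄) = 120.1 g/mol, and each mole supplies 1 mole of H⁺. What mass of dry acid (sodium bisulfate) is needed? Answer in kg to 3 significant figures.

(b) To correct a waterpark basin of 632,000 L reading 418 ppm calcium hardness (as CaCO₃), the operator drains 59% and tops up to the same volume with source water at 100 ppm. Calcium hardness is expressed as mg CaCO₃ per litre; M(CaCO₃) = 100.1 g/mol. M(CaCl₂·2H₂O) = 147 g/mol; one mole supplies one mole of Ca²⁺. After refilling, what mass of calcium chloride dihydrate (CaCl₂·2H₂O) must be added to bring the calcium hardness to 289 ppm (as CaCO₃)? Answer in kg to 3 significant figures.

(a) Alkalinity to neutralize: (183 − 158) = 25 mg/L as CaCO₃ × 692,000 L = 17,300 g as CaCO₃.
(a) Equivalents of H⁺ required: 17,300 ÷ 50 g/eq = 346 eq = 346 mol NaHSO₄.
(a) Mass of NaHSO₄: 346 × 120.1 = 41,550 g.

(b) After draining 59% and refilling: 418 × 0.41 + 100 × 0.59 = 230.38 ppm.
(b) Deficit to target: 289 − 230.38 = 58.62 mg/L.
(b) As CaCO₃: 58.62 mg/L × 632,000 L = 37,050 g; ÷ 100.1 = 370.1 mol Ca²⁺.
(b) Mass: 370.1 × 147 = 54,410 g.

(a) 41.6 kg; (b) 54.4 kg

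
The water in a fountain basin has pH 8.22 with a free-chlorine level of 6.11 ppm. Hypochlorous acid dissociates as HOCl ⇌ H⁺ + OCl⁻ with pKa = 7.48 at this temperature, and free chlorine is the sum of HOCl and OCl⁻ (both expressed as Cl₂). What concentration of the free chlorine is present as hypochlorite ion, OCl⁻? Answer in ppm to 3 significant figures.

5.17 ppm

[OCl⁻]/[HOCl] = 10^(pH − pKa) = 10^(8.22 − 7.48) = 10^0.74 = 5.495.
Fraction as HOCl = 1 / (1 + 5.495) = 0.154.
OCl⁻ = (1 − 0.154) × 6.11 ppm = 5.169 ppm.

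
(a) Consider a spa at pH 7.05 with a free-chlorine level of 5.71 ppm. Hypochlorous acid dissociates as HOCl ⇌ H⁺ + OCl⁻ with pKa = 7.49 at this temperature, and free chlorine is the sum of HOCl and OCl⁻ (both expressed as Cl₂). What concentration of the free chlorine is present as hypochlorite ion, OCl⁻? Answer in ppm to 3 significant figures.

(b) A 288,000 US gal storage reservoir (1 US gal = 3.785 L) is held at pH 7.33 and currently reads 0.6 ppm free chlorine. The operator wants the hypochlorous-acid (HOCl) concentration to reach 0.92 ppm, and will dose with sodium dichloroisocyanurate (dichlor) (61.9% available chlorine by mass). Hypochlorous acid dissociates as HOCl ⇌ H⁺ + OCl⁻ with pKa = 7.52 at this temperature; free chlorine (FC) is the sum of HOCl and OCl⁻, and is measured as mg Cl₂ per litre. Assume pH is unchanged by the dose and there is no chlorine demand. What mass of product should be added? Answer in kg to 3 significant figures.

(a) [OCl⁻]/[HOCl] = 10^(pH − pKa) = 10^(7.05 − 7.49) = 10^-0.44 = 0.3631.
(a) Fraction as HOCl = 1 / (1 + 0.3631) = 0.7336.
(a) OCl⁻ = (1 − 0.7336) × 5.71 ppm = 1.521 ppm.

(b) Volume: 288,000 US gal × 3.785 L/gal = 1,090,080 L.
(b) [OCl⁻]/[HOCl] = 10^(pH − pKa) = 10^(7.33 − 7.52) = 0.6457; fraction as HOCl = 1/(1 + 0.6457) = 0.6077.
(b) Free chlorine required for 0.92 ppm HOCl: 0.92 / 0.6077 = 1.514 ppm.
(b) FC to add: 1.514 − 0.6 = 0.914 mg/L as Cl₂.
(b) Cl₂ equivalent: 0.914 mg/L × 1,090,080 L = 996.3 g.
(b) Product at 61.9% available Cl: 996.3 / 0.619 = 1610 g.

(a) 1.52 ppm; (b) 1.61 kg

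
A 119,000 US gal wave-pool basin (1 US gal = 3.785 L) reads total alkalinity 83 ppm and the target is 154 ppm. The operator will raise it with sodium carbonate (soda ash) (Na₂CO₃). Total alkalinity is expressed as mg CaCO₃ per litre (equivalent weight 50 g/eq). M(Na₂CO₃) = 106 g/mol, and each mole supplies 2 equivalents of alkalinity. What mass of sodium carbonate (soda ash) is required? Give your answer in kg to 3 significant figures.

Volume: 119,000 US gal × 3.785 L/gal = 450,415 L.
Alkalinity to add: (154 − 83) = 71 mg/L as CaCO₃ × 450,415 L = 31,980 g as CaCO₃.
Equivalents: 31,980 g ÷ 50 g/eq = 639.6 eq.
Each mole of Na₂CO₃ supplies 2 eq, so 639.6 / 2 = 319.8 mol.
Mass: 319.8 mol × 106 g/mol = 33,900 g.

33.9 kg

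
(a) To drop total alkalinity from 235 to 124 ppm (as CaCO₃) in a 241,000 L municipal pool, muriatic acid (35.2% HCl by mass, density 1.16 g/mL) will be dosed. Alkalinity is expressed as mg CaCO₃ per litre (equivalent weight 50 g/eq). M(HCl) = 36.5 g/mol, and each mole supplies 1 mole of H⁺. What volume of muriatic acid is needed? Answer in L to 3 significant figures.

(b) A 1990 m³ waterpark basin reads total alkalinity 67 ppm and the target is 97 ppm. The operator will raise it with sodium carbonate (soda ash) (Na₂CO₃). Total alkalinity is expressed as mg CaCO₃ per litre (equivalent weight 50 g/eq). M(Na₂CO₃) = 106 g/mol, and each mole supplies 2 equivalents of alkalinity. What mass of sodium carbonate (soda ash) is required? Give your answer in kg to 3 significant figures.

(a) 47.8 L; (b) 63.3 kg

(a) Alkalinity to neutralize: (235 − 124) = 111 mg/L as CaCO₃ × 241,000 L = 26,750 g as CaCO₃.
(a) Equivalents of H⁺ required: 26,750 ÷ 50 g/eq = 535 eq = 535 mol HCl.
(a) Mass of HCl: 535 × 36.5 = 19,530 g.
(a) Mass of 35.2% solution: 19,530 / 0.352 = 55,480 g.
(a) Volume: 55,480 g ÷ 1.16 g/mL = 47,830 mL.

(b) Volume: 1990 m³ = 1,990,000 L.
(b) Alkalinity to add: (97 − 67) = 30 mg/L as CaCO₃ × 1,990,000 L = 59,700 g as CaCO₃.
(b) Equivalents: 59,700 g ÷ 50 g/eq = 1194 eq.
(b) Each mole of Na₂CO₃ supplies 2 eq, so 1194 / 2 = 597 mol.
(b) Mass: 597 mol × 106 g/mol = 63,280 g.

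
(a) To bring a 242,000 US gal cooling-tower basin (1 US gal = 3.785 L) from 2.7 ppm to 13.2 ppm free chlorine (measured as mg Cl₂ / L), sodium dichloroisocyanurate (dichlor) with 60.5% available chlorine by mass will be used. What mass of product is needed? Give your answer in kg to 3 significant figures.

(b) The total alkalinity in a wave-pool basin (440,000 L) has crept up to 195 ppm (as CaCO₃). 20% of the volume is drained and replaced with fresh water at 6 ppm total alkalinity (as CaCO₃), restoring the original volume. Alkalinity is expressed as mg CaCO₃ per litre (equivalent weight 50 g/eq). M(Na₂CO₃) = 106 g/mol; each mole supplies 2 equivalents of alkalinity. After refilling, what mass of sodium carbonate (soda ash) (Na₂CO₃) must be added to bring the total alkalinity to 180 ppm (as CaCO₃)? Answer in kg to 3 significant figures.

(a) 15.9 kg; (b) 10.6 kg

(a) Volume: 242,000 US gal × 3.785 L/gal = 915,970 L.
(a) Chlorine deficit: 13.2 − 2.7 = 10.5 ppm = 10.5 mg/L as Cl₂.
(a) Cl₂ equivalent needed: 10.5 mg/L × 915,970 L = 9,618,000 mg = 9618 g.
(a) Product at 60.5% available chlorine: 9618 / 0.605 = 15,900 g.

(b) After draining 20% and refilling: 195 × 0.80 + 6 × 0.20 = 157.2 ppm.
(b) Deficit to target: 180 − 157.2 = 22.8 mg/L.
(b) As CaCO₃: 22.8 mg/L × 440,000 L = 10,030 g; ÷ 50 g/eq ÷ 2 = 100.3 mol Na₂CO₃.
(b) Mass: 100.3 × 106 = 10,630 g.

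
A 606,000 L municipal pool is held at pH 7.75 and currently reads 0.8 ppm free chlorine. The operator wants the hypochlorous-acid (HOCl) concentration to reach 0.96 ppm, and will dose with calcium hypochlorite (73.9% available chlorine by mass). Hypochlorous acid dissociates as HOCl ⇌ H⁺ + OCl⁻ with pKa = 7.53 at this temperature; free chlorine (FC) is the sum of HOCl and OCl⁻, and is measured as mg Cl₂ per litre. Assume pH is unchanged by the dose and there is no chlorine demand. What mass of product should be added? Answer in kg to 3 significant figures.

1.44 kg

[OCl⁻]/[HOCl] = 10^(pH − pKa) = 10^(7.75 − 7.53) = 1.66; fraction as HOCl = 1/(1 + 1.66) = 0.376.
Free chlorine required for 0.96 ppm HOCl: 0.96 / 0.376 = 2.553 ppm.
FC to add: 2.553 − 0.8 = 1.753 mg/L as Cl₂.
Cl₂ equivalent: 1.753 mg/L × 606,000 L = 1062 g.
Product at 73.9% available Cl: 1062 / 0.739 = 1438 g.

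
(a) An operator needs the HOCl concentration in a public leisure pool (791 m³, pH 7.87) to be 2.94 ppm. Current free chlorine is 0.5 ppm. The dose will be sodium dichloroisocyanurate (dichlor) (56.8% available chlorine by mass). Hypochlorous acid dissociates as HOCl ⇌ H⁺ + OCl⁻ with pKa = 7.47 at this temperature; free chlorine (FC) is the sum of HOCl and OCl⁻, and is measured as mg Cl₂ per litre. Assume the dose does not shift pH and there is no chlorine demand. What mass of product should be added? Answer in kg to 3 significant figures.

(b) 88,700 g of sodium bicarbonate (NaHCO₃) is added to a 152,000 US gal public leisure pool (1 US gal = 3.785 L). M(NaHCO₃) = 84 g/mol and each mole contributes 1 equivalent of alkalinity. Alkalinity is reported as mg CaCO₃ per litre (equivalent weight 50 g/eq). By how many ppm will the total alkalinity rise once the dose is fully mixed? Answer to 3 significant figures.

(a) Volume: 791 m³ = 791,000 L.
(a) [OCl⁻]/[HOCl] = 10^(pH − pKa) = 10^(7.87 − 7.47) = 2.512; fraction as HOCl = 1/(1 + 2.512) = 0.2847.
(a) Free chlorine required for 2.94 ppm HOCl: 2.94 / 0.2847 = 10.32 ppm.
(a) FC to add: 10.32 − 0.5 = 9.825 mg/L as Cl₂.
(a) Cl₂ equivalent: 9.825 mg/L × 791,000 L = 7772 g.
(a) Product at 56.8% available Cl: 7772 / 0.568 = 13,680 g.

(b) Volume: 152,000 US gal × 3.785 L/gal = 575,320 L.
(b) Moles of NaHCO₃: 88,700 g ÷ 84 g/mol = 1056 mol → 1056 eq of alkalinity.
(b) As CaCO₃: 1056 eq × 50 g/eq = 52,800 g.
(b) Rise: 52,800 g / 575,320 L × 1000 = 91.77 mg/L.

(a) 13.7 kg; (b) 91.8 ppm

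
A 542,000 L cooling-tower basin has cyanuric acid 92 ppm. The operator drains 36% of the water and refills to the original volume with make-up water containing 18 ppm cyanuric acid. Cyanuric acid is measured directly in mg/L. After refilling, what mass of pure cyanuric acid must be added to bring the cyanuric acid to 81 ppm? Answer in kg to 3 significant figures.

After draining 36% and refilling: 92 × 0.64 + 18 × 0.36 = 65.36 ppm.
Deficit to target: 81 − 65.36 = 15.64 mg/L.
Mass: 15.64 mg/L × 542,000 L = 8477 g cyanuric acid.

8.48 kg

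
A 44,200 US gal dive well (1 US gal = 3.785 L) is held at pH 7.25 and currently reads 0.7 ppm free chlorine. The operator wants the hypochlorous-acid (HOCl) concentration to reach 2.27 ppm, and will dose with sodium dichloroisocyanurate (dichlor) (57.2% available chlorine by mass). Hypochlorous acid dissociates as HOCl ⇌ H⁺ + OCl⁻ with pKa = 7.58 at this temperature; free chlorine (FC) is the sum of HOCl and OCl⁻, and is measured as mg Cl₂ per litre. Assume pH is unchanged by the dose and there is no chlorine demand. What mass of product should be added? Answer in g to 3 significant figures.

Volume: 44,200 US gal × 3.785 L/gal = 167,297 L.
[OCl⁻]/[HOCl] = 10^(pH − pKa) = 10^(7.25 − 7.58) = 0.4677; fraction as HOCl = 1/(1 + 0.4677) = 0.6813.
Free chlorine required for 2.27 ppm HOCl: 2.27 / 0.6813 = 3.332 ppm.
FC to add: 3.332 − 0.7 = 2.632 mg/L as Cl₂.
Cl₂ equivalent: 2.632 mg/L × 167,297 L = 440.3 g.
Product at 57.2% available Cl: 440.3 / 0.572 = 769.7 g.

770 g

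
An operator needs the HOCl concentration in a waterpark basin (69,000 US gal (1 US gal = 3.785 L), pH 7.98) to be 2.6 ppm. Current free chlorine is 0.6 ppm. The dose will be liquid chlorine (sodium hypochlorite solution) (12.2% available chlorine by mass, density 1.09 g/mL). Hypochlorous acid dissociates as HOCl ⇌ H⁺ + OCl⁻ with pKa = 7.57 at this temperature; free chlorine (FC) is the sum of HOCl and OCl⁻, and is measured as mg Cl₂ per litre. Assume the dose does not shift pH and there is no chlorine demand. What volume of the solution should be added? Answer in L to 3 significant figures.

17.1 L

Volume: 69,000 US gal × 3.785 L/gal = 261,165 L.
[OCl⁻]/[HOCl] = 10^(pH − pKa) = 10^(7.98 − 7.57) = 2.57; fraction as HOCl = 1/(1 + 2.57) = 0.2801.
Free chlorine required for 2.6 ppm HOCl: 2.6 / 0.2801 = 9.283 ppm.
FC to add: 9.283 − 0.6 = 8.683 mg/L as Cl₂.
Cl₂ equivalent: 8.683 mg/L × 261,165 L = 2268 g.
Product at 12.2% available Cl: 2268 / 0.122 = 18,590 g.
Volume: 18,590 g ÷ 1.09 g/mL = 17,050 mL.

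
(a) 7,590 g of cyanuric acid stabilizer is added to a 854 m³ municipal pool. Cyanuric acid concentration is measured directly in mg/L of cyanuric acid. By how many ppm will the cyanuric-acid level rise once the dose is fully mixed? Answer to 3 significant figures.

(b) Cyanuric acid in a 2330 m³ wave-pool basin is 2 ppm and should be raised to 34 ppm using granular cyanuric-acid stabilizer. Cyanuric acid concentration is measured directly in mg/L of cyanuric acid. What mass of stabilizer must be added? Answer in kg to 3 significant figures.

(a) Volume: 854 m³ = 854,000 L.
(a) Rise: 7,590 g / 854,000 L × 1000 = 8.888 mg/L.

(b) Volume: 2330 m³ = 2,330,000 L.
(b) CYA to add: (34 − 2) = 32 mg/L × 2,330,000 L = 74,560 g cyanuric acid.

(a) 8.89 ppm; (b) 74.6 kg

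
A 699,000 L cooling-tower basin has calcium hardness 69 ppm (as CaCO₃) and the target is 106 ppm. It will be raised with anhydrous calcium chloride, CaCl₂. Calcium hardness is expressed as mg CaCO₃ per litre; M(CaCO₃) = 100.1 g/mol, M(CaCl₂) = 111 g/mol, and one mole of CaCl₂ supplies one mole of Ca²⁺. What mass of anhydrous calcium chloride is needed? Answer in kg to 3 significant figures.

Hardness to add: (106 − 69) = 37 mg/L as CaCO₃ × 699,000 L = 25,860 g as CaCO₃.
Moles of Ca²⁺ (1 mol Ca²⁺ ≡ 1 mol CaCO₃): 25,860 / 100.1 g/mol = 258.4 mol.
Mass of CaCl₂: 258.4 × 111 = 28,680 g.

28.7 kg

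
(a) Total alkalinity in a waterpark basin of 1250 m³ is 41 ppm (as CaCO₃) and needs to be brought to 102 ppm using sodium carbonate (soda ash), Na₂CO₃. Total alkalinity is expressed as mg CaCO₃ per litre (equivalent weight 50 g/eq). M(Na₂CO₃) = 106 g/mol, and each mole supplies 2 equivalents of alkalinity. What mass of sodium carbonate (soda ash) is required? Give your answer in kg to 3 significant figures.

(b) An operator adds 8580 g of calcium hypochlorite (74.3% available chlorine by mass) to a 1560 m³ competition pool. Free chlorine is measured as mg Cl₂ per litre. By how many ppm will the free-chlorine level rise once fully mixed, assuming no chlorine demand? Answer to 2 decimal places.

(a) Volume: 1250 m³ = 1,250,000 L.
(a) Alkalinity to add: (102 − 41) = 61 mg/L as CaCO₃ × 1,250,000 L = 76,250 g as CaCO₃.
(a) Equivalents: 76,250 g ÷ 50 g/eq = 1525 eq.
(a) Each mole of Na₂CO₃ supplies 2 eq, so 1525 / 2 = 762.5 mol.
(a) Mass: 762.5 mol × 106 g/mol = 80,820 g.

(b) Volume: 1560 m³ = 1,560,000 L.
(b) Available chlorine delivered: 8580 g × 0.743 = 6375 g as Cl₂.
(b) Concentration rise: 6375 g / 1,560,000 L = 4.087 mg/L = 4.09 ppm.

(a) 80.8 kg; (b) 4.09 ppm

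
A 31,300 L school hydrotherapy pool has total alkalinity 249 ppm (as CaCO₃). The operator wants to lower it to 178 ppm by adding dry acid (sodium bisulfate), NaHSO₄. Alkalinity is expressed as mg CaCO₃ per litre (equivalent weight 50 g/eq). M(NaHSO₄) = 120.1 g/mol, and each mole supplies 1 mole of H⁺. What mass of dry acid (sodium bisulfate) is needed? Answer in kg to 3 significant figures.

Alkalinity to neutralize: (249 − 178) = 71 mg/L as CaCO₃ × 31,300 L = 2222 g as CaCO₃.
Equivalents of H⁺ required: 2222 ÷ 50 g/eq = 44.45 eq = 44.45 mol NaHSO₄.
Mass of NaHSO₄: 44.45 × 120.1 = 5338 g.

5.34 kg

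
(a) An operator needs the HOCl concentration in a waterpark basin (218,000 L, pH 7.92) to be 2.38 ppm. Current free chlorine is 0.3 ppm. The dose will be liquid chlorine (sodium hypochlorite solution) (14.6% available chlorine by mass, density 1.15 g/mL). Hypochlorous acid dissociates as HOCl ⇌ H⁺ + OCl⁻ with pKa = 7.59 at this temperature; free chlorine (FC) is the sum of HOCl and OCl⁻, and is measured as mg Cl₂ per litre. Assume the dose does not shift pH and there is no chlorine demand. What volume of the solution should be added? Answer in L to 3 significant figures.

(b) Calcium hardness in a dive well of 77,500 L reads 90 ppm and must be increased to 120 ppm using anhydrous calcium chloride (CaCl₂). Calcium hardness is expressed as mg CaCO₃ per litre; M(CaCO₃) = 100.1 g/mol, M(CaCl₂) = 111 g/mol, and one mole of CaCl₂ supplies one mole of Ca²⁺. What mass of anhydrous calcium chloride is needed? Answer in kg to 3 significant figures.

(a) 9.31 L; (b) 2.58 kg

(a) [OCl⁻]/[HOCl] = 10^(pH − pKa) = 10^(7.92 − 7.59) = 2.138; fraction as HOCl = 1/(1 + 2.138) = 0.3187.
(a) Free chlorine required for 2.38 ppm HOCl: 2.38 / 0.3187 = 7.468 ppm.
(a) FC to add: 7.468 − 0.3 = 7.168 mg/L as Cl₂.
(a) Cl₂ equivalent: 7.168 mg/L × 218,000 L = 1563 g.
(a) Product at 14.6% available Cl: 1563 / 0.146 = 10,700 g.
(a) Volume: 10,700 g ÷ 1.15 g/mL = 9307 mL.

(b) Hardness to add: (120 − 90) = 30 mg/L as CaCO₃ × 77,500 L = 2325 g as CaCO₃.
(b) Moles of Ca²⁺ (1 mol Ca²⁺ ≡ 1 mol CaCO₃): 2325 / 100.1 g/mol = 23.23 mol.
(b) Mass of CaCl₂: 23.23 × 111 = 2578 g.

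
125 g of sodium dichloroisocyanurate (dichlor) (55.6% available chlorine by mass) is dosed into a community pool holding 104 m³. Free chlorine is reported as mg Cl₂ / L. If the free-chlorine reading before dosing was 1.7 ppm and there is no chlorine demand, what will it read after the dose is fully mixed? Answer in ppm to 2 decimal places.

2.37 ppm

Volume: 104 m³ = 104,000 L.
Available chlorine delivered: 125 g × 0.556 = 69.5 g as Cl₂.
Concentration rise: 69.5 g / 104,000 L = 0.6683 mg/L = 0.67 ppm.
Final FC: 1.7 + 0.67 = 2.37 ppm.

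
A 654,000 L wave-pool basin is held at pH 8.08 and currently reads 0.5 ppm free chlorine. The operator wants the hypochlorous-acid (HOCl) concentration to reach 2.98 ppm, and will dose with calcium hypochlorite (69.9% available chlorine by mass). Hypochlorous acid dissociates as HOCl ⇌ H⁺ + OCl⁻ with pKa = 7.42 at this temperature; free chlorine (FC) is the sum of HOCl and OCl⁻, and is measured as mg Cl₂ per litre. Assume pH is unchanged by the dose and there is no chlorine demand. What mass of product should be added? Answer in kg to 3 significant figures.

15.1 kg

[OCl⁻]/[HOCl] = 10^(pH − pKa) = 10^(8.08 − 7.42) = 4.571; fraction as HOCl = 1/(1 + 4.571) = 0.1795.
Free chlorine required for 2.98 ppm HOCl: 2.98 / 0.1795 = 16.6 ppm.
FC to add: 16.6 − 0.5 = 16.1 mg/L as Cl₂.
Cl₂ equivalent: 16.1 mg/L × 654,000 L = 10,530 g.
Product at 69.9% available Cl: 10,530 / 0.699 = 15,060 g.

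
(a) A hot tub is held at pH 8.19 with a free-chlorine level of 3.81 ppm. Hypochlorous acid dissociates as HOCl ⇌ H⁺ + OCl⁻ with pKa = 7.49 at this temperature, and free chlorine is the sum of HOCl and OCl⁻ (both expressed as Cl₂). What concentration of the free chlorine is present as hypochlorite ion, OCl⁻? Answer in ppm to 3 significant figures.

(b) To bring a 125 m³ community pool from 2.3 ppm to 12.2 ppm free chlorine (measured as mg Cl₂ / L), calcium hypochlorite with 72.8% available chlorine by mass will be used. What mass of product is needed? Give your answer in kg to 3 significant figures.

(a) 3.18 ppm; (b) 1.70 kg

(a) [OCl⁻]/[HOCl] = 10^(pH − pKa) = 10^(8.19 − 7.49) = 10^0.70 = 5.012.
(a) Fraction as HOCl = 1 / (1 + 5.012) = 0.1663.
(a) OCl⁻ = (1 − 0.1663) × 3.81 ppm = 3.176 ppm.

(b) Volume: 125 m³ = 125,000 L.
(b) Chlorine deficit: 12.2 − 2.3 = 9.9 ppm = 9.9 mg/L as Cl₂.
(b) Cl₂ equivalent needed: 9.9 mg/L × 125,000 L = 1,238,000 mg = 1238 g.
(b) Product at 72.8% available chlorine: 1238 / 0.728 = 1700 g.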